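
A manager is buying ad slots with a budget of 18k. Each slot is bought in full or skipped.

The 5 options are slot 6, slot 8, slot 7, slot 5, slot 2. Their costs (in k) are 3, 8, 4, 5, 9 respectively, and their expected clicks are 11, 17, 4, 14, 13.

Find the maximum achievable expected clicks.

Allowing fractional choices, the relaxed optimum would be about 44.9, but ad slots are indivisible.
slot 6 + slot 5 + slot 2: cost 3 + 5 + 9 = 17 ≤ 18, expected clicks 11 + 14 + 13 = 38.
slot 6 + slot 8 + slot 5: cost 3 + 8 + 5 = 16 ≤ 18, expected clicks 11 + 17 + 14 = 42.
Best is slot 6, slot 8, and slot 5 with total expected clicks 42.

42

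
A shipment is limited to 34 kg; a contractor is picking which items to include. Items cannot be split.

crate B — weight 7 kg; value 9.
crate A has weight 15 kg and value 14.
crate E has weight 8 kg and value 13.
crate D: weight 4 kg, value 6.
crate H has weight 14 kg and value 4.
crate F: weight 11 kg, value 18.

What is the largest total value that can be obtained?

46

This is an integer program with binary decision variables.
crate B + crate E + crate D + crate F: weight 7 + 8 + 4 + 11 = 30 ≤ 34, value 9 + 13 + 6 + 18 = 46.
crate B + crate A + crate E + crate D: weight 7 + 15 + 8 + 4 = 34 ≤ 34, value 9 + 14 + 13 + 6 = 42.
crate A + crate E + crate F: weight 15 + 8 + 11 = 34 ≤ 34, value 14 + 13 + 18 = 45.
Best is crate B, crate E, crate D, and crate F with total value 46.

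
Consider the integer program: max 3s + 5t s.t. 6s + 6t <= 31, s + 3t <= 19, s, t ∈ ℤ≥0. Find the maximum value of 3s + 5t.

25

The continuous relaxation peaks at (0, 5.17) with value 25.83; rounding to a feasible lattice point costs some objective.
(s,t)=(0,5): 6·0+6·5=30≤31, 1·0+3·5=15≤19, objective 25.
(s,t)=(1,4): 6·1+6·4=30≤31, 1·1+3·4=13≤19, objective 23.
(s,t)=(0,4): 6·0+6·4=24≤31, 1·0+3·4=12≤19, objective 20.
No feasible integer point exceeds 25.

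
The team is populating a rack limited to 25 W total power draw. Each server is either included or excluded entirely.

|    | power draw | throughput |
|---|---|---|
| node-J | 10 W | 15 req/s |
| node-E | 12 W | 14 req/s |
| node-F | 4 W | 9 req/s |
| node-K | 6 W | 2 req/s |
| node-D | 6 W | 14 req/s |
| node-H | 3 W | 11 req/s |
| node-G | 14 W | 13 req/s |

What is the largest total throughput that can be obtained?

49

node-J + node-F + node-D + node-H: power draw 10 + 4 + 6 + 3 = 23 ≤ 25, throughput 15 + 9 + 14 + 11 = 49.
node-E + node-F + node-D + node-H: power draw 12 + 4 + 6 + 3 = 25 ≤ 25, throughput 14 + 9 + 14 + 11 = 48.
node-J + node-K + node-D + node-H: power draw 10 + 6 + 6 + 3 = 25 ≤ 25, throughput 15 + 2 + 14 + 11 = 42.
Best is node-J, node-F, node-D, and node-H with total throughput 49.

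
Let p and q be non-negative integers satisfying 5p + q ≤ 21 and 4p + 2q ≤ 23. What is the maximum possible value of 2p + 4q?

The continuous relaxation peaks at (0, 11.5) with value 46.00; rounding to a feasible lattice point costs some objective.
(p,q)=(0,11): 5·0+1·11=11≤21, 4·0+2·11=22≤23, objective 44.
(p,q)=(0,10): 5·0+1·10=10≤21, 4·0+2·10=20≤23, objective 40.
The best lattice point is (0,11), giving 44.

44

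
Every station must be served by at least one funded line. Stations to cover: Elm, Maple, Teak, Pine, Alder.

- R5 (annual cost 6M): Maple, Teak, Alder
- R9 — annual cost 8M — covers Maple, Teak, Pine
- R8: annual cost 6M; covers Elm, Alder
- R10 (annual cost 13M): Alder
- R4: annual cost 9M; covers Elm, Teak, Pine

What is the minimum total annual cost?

14

The greedy cost-per-new-station heuristic would pick R5 and R4 for 15, but a cheaper cover exists.
Choose R9 and R8: together they cover Elm, Maple, Teak, Pine, Alder — every station.
Total annual cost: 8 + 6 = 14.
No cover costs less than 14.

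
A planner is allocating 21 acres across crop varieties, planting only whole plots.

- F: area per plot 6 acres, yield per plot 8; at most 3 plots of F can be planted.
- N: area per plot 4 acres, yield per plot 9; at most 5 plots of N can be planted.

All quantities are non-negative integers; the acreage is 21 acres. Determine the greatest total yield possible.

45

Take 5×N: area 20 ≤ 21, yield 5·9 = 45.
N has the best ratio (9/4) and is taken to its limit of 5; remaining capacity is filled optimally with the others.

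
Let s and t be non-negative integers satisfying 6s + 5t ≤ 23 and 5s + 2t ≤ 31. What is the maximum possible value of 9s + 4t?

31

The continuous relaxation peaks at (3.83, 0) with value 34.50; rounding to a feasible lattice point costs some objective.
(s,t)=(3,1): 6·3+5·1=23≤23, 5·3+2·1=17≤31, objective 31.
(s,t)=(3,0): 6·3+5·0=18≤23, 5·3+2·0=15≤31, objective 27.
(s,t)=(2,2): 6·2+5·2=22≤23, 5·2+2·2=14≤31, objective 26.
Maximum is 31 at (s,t)=(3,1).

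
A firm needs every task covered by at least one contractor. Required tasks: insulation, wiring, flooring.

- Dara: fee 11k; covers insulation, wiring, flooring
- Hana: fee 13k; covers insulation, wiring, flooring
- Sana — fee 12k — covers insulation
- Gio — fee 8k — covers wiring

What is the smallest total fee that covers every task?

11

Dara alone covers insulation, wiring, flooring — every task.
Total fee: 11.
No cover costs less than 11.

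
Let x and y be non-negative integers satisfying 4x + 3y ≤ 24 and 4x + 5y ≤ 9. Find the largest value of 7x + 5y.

14

Relaxing integrality, the LP optimum is 15.75 at (x,y) = (2.25, 0), which is not an integer point.
(x,y)=(2,0): 4·2+3·0=8≤24, 4·2+5·0=8≤9, objective 14.
(x,y)=(1,1): 4·1+3·1=7≤24, 4·1+5·1=9≤9, objective 12.
No feasible integer point exceeds 14.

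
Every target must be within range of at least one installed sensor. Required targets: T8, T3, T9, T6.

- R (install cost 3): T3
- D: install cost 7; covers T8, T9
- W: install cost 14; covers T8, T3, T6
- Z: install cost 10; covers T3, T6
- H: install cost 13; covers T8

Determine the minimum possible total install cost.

Choose D and Z: together they cover T8, T3, T9, T6 — every target.
Total install cost: 7 + 10 = 17.

17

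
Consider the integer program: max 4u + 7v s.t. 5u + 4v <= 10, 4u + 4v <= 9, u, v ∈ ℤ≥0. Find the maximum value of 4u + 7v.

14

The continuous relaxation peaks at (0, 2.25) with value 15.75; rounding to a feasible lattice point costs some objective.
(u,v)=(0,2): 5·0+4·2=8≤10, 4·0+4·2=8≤9, objective 14.
(u,v)=(1,1): 5·1+4·1=9≤10, 4·1+4·1=8≤9, objective 11.
No feasible integer point exceeds 14.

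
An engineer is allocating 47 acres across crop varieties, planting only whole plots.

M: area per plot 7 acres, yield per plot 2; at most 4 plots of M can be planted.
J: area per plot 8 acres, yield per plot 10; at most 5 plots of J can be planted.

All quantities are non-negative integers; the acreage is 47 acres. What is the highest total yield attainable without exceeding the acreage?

5×J: area 40 ≤ 47, yield 5·10 = 50.
1×M and 5×J: area 47 ≤ 47, yield 1·2 + 5·10 = 52.
Best is 52.

52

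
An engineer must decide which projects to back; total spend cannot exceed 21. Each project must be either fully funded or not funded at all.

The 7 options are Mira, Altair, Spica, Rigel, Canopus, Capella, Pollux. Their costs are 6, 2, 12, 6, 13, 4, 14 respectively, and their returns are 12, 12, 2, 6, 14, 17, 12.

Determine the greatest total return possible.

47

Mira + Altair + Rigel + Capella: cost 6 + 2 + 6 + 4 = 18 ≤ 21, return 12 + 12 + 6 + 17 = 47.
Altair + Canopus + Capella: cost 2 + 13 + 4 = 19 ≤ 21, return 12 + 14 + 17 = 43.
Best is Mira, Altair, Rigel, and Capella with total return 47.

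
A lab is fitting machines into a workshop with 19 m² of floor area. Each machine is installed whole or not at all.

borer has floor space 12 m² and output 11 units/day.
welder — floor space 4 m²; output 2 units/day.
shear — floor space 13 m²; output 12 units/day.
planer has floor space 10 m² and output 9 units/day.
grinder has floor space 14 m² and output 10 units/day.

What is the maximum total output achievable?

14

welder + shear: floor space 4 + 13 = 17 ≤ 19, output 2 + 12 = 14.
borer + welder: floor space 12 + 4 = 16 ≤ 19, output 11 + 2 = 13.
shear: floor space 13 ≤ 19, output 12.
Best is welder and shear with total output 14.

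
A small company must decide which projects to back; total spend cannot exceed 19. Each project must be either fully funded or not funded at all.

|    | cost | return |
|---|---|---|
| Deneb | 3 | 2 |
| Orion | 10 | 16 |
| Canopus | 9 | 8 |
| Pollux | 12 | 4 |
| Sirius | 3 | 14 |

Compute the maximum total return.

32

Allowing fractional choices, the relaxed optimum would be about 35.3, but projects are indivisible.
Deneb + Canopus + Sirius: cost 3 + 9 + 3 = 15 ≤ 19, return 2 + 8 + 14 = 24.
Deneb + Orion + Sirius: cost 3 + 10 + 3 = 16 ≤ 19, return 2 + 16 + 14 = 32.
Orion + Sirius: cost 10 + 3 = 13 ≤ 19, return 16 + 14 = 30.
Best is Deneb, Orion, and Sirius with total return 32.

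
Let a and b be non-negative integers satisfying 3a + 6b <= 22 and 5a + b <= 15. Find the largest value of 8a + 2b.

24

The continuous relaxation peaks at (2.52, 2.41) with value 24.96; rounding to a feasible lattice point costs some objective.
(a,b)=(3,0) is feasible, giving 24.
(a,b)=(2,2) is feasible, giving 20.
(a,b)=(2,1) is feasible, giving 18.
No feasible integer point exceeds 24.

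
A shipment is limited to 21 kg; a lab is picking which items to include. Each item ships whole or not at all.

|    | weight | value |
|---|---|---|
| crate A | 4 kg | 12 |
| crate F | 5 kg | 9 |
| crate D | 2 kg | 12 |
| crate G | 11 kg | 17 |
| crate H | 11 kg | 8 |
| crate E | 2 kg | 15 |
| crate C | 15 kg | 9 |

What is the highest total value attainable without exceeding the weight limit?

This is an integer program with binary decision variables.
Take crate A, crate D, crate G, and crate E: weight 4 + 2 + 11 + 2 = 19 ≤ 21, value 12 + 12 + 17 + 15 = 56.
No other feasible combination does better.

56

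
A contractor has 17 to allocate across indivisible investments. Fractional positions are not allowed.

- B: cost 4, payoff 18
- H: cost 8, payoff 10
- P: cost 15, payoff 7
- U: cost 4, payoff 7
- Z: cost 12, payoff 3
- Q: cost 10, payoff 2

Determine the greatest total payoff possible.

Allowing fractional choices, the relaxed optimum would be about 35.5, but investments are indivisible.
B + H: cost 4 + 8 = 12 ≤ 17, payoff 18 + 10 = 28.
B + U: cost 4 + 4 = 8 ≤ 17, payoff 18 + 7 = 25.
B + H + U: cost 4 + 8 + 4 = 16 ≤ 17, payoff 18 + 10 + 7 = 35.
Best is B, H, and U with total payoff 35.

35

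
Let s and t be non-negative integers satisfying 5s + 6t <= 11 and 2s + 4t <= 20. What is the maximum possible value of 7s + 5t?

The continuous relaxation peaks at (2.2, 0) with value 15.40; rounding to a feasible lattice point costs some objective.
(s,t)=(2,0): 5·2+6·0=10≤11, 2·2+4·0=4≤20, objective 14.
(s,t)=(1,1): 5·1+6·1=11≤11, 2·1+4·1=6≤20, objective 12.
(s,t)=(1,0): 5·1+6·0=5≤11, 2·1+4·0=2≤20, objective 7.
The best lattice point is (2,0), giving 14.

14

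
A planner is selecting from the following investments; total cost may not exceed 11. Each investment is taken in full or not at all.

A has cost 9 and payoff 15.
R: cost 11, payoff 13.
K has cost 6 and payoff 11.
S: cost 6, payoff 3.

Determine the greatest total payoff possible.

15

Allowing fractional choices, the relaxed optimum would be about 19.3, but investments are indivisible.
R: cost 11 ≤ 11, payoff 13.
A: cost 9 ≤ 11, payoff 15.
K: cost 6 ≤ 11, payoff 11.
Best is A with total payoff 15.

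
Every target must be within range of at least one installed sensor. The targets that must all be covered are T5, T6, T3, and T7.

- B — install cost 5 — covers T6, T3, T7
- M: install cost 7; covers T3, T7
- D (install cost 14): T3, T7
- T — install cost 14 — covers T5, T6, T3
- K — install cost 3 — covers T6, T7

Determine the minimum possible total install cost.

17

Choose T and K: together they cover T5, T6, T3, T7 — every target.
Total install cost: 14 + 3 = 17.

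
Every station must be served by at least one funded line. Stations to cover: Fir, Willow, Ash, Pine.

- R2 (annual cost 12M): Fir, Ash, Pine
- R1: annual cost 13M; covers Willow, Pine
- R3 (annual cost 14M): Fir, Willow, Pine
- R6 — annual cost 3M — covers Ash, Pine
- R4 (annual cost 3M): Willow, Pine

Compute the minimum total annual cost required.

15

The greedy cost-per-new-station heuristic would pick R6, R4, and R2 for 18, but a cheaper cover exists.
Choose R2 and R4: together they cover Fir, Willow, Ash, Pine — every station.
Total annual cost: 12 + 3 = 15.
No cover costs less than 15.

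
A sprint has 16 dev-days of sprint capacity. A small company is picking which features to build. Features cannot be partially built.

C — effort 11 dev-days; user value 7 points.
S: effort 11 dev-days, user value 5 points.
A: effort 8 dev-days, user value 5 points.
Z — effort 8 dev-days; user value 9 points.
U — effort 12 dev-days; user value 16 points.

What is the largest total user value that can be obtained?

16

This is a 0-1 knapsack instance.
U: effort 12 ≤ 16, user value 16.
A + Z: effort 8 + 8 = 16 ≤ 16, user value 5 + 9 = 14.
Best is U with total user value 16.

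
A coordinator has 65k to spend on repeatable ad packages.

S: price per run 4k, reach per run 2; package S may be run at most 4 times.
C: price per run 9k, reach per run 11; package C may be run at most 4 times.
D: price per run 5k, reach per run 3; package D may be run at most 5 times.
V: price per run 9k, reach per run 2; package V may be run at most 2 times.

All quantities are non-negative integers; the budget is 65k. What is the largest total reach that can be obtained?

61

2×S, 4×C, and 4×D: price 64 ≤ 65, reach 2·2 + 4·11 + 4·3 = 60.
1×S, 4×C, and 5×D: price 65 ≤ 65, reach 1·2 + 4·11 + 5·3 = 61.
Best is 61.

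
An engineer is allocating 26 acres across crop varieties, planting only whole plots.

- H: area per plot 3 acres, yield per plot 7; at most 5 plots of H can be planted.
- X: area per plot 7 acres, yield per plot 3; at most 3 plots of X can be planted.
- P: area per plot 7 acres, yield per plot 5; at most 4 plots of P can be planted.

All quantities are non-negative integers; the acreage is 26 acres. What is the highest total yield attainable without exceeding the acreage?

40

Take 5×H and 1×P: area 22 ≤ 26, yield 5·7 + 1·5 = 40.
H has the best ratio (7/3) and is taken to its limit of 5; remaining capacity is filled optimally with the others.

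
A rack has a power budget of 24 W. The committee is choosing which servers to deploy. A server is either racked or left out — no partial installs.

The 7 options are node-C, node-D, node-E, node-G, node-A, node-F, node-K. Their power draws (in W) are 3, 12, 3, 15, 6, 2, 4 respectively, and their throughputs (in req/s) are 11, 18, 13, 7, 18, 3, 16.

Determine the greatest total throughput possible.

61

Take node-C, node-E, node-A, node-F, and node-K: power draw 3 + 3 + 6 + 2 + 4 = 18 ≤ 24, throughput 11 + 13 + 18 + 3 + 16 = 61.
No feasible combination exceeds this.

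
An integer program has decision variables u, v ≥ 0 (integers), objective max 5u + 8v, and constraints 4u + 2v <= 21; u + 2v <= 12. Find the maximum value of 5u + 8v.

(u,v)=(2,5): 4·2+2·5=18≤21, 1·2+2·5=12≤12, objective 50.
(u,v)=(3,4): 4·3+2·4=20≤21, 1·3+2·4=11≤12, objective 47.
(u,v)=(1,5): 4·1+2·5=14≤21, 1·1+2·5=11≤12, objective 45.
The best lattice point is (2,5), giving 50.

50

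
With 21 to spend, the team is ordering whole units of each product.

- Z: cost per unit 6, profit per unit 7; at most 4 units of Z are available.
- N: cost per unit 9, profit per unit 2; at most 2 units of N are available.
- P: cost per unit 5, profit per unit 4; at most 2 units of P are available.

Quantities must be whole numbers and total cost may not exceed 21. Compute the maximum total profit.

Z has the best ratio (7/6); taking only Z gives at most 3×7 = 21 (stopped by the cost limit).
Optimal: 3×Z: cost 18 ≤ 21, profit 3·7 = 21.

21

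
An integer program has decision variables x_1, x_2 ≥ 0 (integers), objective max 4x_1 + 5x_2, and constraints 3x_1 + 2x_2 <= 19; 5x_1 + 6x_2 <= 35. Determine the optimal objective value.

29

(x_1,x_2)=(1,5) is feasible, giving 29.
(x_1,x_2)=(2,4) is feasible, giving 28.
(x_1,x_2)=(0,5) is feasible, giving 25.
(x_1,x_2)=(1,4) is feasible, giving 24.
No feasible integer point exceeds 29.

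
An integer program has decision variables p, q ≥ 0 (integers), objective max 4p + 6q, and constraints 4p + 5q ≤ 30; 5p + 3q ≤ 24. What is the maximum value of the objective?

(p,q)=(0,6): 4·0+5·6=30≤30, 5·0+3·6=18≤24, objective 36.
(p,q)=(1,5): 4·1+5·5=29≤30, 5·1+3·5=20≤24, objective 34.
(p,q)=(0,5): 4·0+5·5=25≤30, 5·0+3·5=15≤24, objective 30.
Maximum is 36 at (p,q)=(0,6).

36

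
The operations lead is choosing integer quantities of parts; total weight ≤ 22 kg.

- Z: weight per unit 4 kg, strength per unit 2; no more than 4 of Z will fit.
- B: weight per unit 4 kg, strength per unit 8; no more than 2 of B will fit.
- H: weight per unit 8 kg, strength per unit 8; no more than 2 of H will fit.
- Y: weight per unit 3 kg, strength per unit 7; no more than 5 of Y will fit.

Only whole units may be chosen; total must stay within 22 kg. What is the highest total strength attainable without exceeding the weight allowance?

44

2×B and 4×Y: weight 20 ≤ 22, strength 2·8 + 4·7 = 44.
1×B and 5×Y: weight 19 ≤ 22, strength 1·8 + 5·7 = 43.
Best is 44.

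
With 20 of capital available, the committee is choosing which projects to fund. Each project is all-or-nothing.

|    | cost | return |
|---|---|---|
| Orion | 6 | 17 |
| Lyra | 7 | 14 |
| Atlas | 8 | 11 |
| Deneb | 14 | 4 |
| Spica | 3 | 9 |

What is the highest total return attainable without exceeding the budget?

Orion + Lyra + Spica: cost 6 + 7 + 3 = 16 ≤ 20, return 17 + 14 + 9 = 40.
Lyra + Atlas + Spica: cost 7 + 8 + 3 = 18 ≤ 20, return 14 + 11 + 9 = 34.
Orion + Atlas + Spica: cost 6 + 8 + 3 = 17 ≤ 20, return 17 + 11 + 9 = 37.
Best is Orion, Lyra, and Spica with total return 40.

40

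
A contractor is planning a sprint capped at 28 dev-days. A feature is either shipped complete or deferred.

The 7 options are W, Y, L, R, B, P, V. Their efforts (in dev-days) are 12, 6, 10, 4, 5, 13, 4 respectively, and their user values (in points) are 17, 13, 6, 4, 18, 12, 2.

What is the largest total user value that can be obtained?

W + Y + R + B: effort 12 + 6 + 4 + 5 = 27 ≤ 28, user value 17 + 13 + 4 + 18 = 52.
W + Y + B + V: effort 12 + 6 + 5 + 4 = 27 ≤ 28, user value 17 + 13 + 18 + 2 = 50.
Best is W, Y, R, and B with total user value 52.

52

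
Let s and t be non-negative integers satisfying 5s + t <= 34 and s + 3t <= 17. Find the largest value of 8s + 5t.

The continuous relaxation peaks at (6.07, 3.64) with value 66.79; rounding to a feasible lattice point costs some objective.
(s,t)=(6,3): 5·6+1·3=33≤34, 1·6+3·3=15≤17, objective 63.
(s,t)=(5,4): 5·5+1·4=29≤34, 1·5+3·4=17≤17, objective 60.
The best lattice point is (6,3), giving 63.

63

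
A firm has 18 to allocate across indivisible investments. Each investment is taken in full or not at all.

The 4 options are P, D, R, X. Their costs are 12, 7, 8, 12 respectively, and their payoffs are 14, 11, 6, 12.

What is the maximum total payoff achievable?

Take D and R: cost 7 + 8 = 15 ≤ 18, payoff 11 + 6 = 17.
No other feasible combination does better.

17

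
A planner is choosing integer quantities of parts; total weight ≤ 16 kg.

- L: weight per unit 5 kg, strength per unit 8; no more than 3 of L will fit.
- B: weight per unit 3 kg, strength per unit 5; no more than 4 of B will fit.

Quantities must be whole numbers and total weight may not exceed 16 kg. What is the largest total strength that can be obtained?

26

B has the best ratio (5/3); taking only B gives at most 4×5 = 20 (stopped by the supply cap of 4).
Mixing does better — 2×L and 2×B: weight 16 ≤ 16, strength 2·8 + 2·5 = 26.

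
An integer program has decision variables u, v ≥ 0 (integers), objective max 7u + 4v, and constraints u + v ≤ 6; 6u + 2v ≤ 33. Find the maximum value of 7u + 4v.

39

Relaxing integrality, the LP optimum is 39.75 at (u,v) = (5.25, 0.75), which is not an integer point.
(u,v)=(5,1): 1·5+1·1=6≤6, 6·5+2·1=32≤33, objective 39.
(u,v)=(4,2): 1·4+1·2=6≤6, 6·4+2·2=28≤33, objective 36.
(u,v)=(5,0): 1·5+1·0=5≤6, 6·5+2·0=30≤33, objective 35.
(u,v)=(4,1): 1·4+1·1=5≤6, 6·4+2·1=26≤33, objective 32.
No feasible integer point exceeds 39.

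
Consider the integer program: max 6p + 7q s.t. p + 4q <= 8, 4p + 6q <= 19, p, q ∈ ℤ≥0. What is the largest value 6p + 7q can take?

(p,q)=(3,1): 1·3+4·1=7≤8, 4·3+6·1=18≤19, objective 25.
(p,q)=(4,0): 1·4+4·0=4≤8, 4·4+6·0=16≤19, objective 24.
(p,q)=(2,1): 1·2+4·1=6≤8, 4·2+6·1=14≤19, objective 19.
(p,q)=(3,0): 1·3+4·0=3≤8, 4·3+6·0=12≤19, objective 18.
The best lattice point is (3,1), giving 25.

25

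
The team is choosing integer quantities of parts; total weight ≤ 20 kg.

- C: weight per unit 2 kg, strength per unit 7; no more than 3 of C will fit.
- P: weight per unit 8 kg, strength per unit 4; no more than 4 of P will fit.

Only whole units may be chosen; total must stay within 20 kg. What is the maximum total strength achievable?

25

This is a bounded integer knapsack.
C has the best ratio (7/2); taking only C gives at most 3×7 = 21 (stopped by the supply cap of 3).
Mixing does better — 3×C and 1×P: weight 14 ≤ 20, strength 3·7 + 1·4 = 25.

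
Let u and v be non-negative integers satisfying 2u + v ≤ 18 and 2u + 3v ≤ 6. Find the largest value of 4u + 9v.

(u,v)=(0,2): 2·0+1·2=2≤18, 2·0+3·2=6≤6, objective 18.
(u,v)=(1,1): 2·1+1·1=3≤18, 2·1+3·1=5≤6, objective 13.
(u,v)=(0,1): 2·0+1·1=1≤18, 2·0+3·1=3≤6, objective 9.
The best lattice point is (0,2), giving 18.

18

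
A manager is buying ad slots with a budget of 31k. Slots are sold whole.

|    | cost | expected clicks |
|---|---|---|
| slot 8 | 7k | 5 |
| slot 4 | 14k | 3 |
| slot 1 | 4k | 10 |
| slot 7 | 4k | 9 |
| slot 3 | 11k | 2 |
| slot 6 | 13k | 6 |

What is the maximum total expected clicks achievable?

Allowing fractional choices, the relaxed optimum would be about 30.6, but ad slots are indivisible.
slot 8 + slot 1 + slot 7 + slot 6: cost 7 + 4 + 4 + 13 = 28 ≤ 31, expected clicks 5 + 10 + 9 + 6 = 30.
slot 8 + slot 4 + slot 1 + slot 7: cost 7 + 14 + 4 + 4 = 29 ≤ 31, expected clicks 5 + 3 + 10 + 9 = 27.
slot 8 + slot 1 + slot 7 + slot 3: cost 7 + 4 + 4 + 11 = 26 ≤ 31, expected clicks 5 + 10 + 9 + 2 = 26.
Best is slot 8, slot 1, slot 7, and slot 6 with total expected clicks 30.

30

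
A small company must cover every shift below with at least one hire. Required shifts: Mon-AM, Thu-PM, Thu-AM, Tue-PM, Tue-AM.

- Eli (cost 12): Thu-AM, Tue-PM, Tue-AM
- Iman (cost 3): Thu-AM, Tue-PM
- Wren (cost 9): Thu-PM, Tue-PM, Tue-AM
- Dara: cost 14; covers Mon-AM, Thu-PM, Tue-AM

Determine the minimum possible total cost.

The greedy cost-per-new-shift heuristic would pick Iman, Wren, and Dara for 26, but a cheaper cover exists.
Choose Iman and Dara: together they cover Mon-AM, Thu-PM, Thu-AM, Tue-PM, Tue-AM — every shift.
Total cost: 3 + 14 = 17.
No cover costs less than 17.

17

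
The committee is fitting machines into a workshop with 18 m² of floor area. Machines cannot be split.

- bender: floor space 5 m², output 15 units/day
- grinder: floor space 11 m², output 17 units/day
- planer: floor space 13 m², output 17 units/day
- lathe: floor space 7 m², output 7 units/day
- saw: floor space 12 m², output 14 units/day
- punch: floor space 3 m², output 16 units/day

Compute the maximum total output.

38

This is an integer program with binary decision variables.
planer + punch: floor space 13 + 3 = 16 ≤ 18, output 17 + 16 = 33.
grinder + punch: floor space 11 + 3 = 14 ≤ 18, output 17 + 16 = 33.
bender + lathe + punch: floor space 5 + 7 + 3 = 15 ≤ 18, output 15 + 7 + 16 = 38.
Best is bender, lathe, and punch with total output 38.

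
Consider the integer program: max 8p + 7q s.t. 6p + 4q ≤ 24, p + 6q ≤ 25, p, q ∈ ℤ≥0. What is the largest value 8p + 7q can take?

37

Relaxing integrality, the LP optimum is 38.56 at (p,q) = (1.38, 3.94), which is not an integer point.
(p,q)=(2,3): 6·2+4·3=24≤24, 1·2+6·3=20≤25, objective 37.
(p,q)=(1,4): 6·1+4·4=22≤24, 1·1+6·4=25≤25, objective 36.
(p,q)=(2,2): 6·2+4·2=20≤24, 1·2+6·2=14≤25, objective 30.
No feasible integer point exceeds 37.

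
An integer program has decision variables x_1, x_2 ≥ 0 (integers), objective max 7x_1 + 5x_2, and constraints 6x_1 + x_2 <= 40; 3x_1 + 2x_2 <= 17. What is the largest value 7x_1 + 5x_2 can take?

Relaxing integrality, the LP optimum is 42.50 at (x_1,x_2) = (0, 8.5), which is not an integer point.
(x_1,x_2)=(1,7): 6·1+1·7=13≤40, 3·1+2·7=17≤17, objective 42.
(x_1,x_2)=(0,8): 6·0+1·8=8≤40, 3·0+2·8=16≤17, objective 40.
Maximum is 42 at (x_1,x_2)=(1,7).

42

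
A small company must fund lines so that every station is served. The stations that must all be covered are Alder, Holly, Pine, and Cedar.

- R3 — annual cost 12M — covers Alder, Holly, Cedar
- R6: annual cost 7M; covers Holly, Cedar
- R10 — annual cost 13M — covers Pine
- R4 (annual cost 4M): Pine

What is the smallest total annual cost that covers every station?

The greedy cost-per-new-station heuristic would pick R6, R4, and R3 for 23, but a cheaper cover exists.
Choose R3 and R4: together they cover Alder, Holly, Pine, Cedar — every station.
Total annual cost: 12 + 4 = 16.
No cover costs less than 16.

16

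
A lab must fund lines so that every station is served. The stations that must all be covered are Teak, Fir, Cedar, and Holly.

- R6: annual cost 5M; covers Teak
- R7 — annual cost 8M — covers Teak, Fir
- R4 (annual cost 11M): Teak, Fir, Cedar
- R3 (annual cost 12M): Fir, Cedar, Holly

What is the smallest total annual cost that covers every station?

17

The greedy cost-per-new-station heuristic would pick R4 and R3 for 23, but a cheaper cover exists.
Choose R6 and R3: together they cover Teak, Fir, Cedar, Holly — every station.
Total annual cost: 5 + 12 = 17.
No cover costs less than 17.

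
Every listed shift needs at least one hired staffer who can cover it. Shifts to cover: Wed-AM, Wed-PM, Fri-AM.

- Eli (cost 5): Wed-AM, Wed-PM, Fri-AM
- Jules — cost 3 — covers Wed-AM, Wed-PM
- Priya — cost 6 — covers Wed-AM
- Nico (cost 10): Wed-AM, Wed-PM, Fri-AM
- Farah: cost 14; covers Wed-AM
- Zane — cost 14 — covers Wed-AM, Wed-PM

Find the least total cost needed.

This is an integer covering problem.
The greedy cost-per-new-shift heuristic would pick Jules and Eli for 8, but a cheaper cover exists.
Eli alone covers Wed-AM, Wed-PM, Fri-AM — every shift.
Total cost: 5.
No cover costs less than 5.

5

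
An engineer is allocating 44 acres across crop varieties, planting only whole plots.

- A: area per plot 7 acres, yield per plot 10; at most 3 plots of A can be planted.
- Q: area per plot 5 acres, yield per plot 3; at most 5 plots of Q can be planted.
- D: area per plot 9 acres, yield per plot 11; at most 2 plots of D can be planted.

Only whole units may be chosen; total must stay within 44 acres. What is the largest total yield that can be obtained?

55

A has the best ratio (10/7); taking only A gives at most 3×10 = 30 (stopped by the supply cap of 3).
Mixing does better — 3×A, 1×Q, and 2×D: area 44 ≤ 44, yield 3·10 + 1·3 + 2·11 = 55.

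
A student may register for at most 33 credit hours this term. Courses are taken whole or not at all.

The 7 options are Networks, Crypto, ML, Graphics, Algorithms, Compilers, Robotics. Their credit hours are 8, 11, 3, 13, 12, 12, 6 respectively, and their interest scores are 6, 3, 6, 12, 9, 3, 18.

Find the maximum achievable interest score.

Allowing fractional choices, the relaxed optimum would be about 44.2, but courses are indivisible.
Graphics + Algorithms + Robotics: credit hours 13 + 12 + 6 = 31 ≤ 33, interest score 12 + 9 + 18 = 39.
Networks + ML + Graphics + Robotics: credit hours 8 + 3 + 13 + 6 = 30 ≤ 33, interest score 6 + 6 + 12 + 18 = 42.
Networks + ML + Algorithms + Robotics: credit hours 8 + 3 + 12 + 6 = 29 ≤ 33, interest score 6 + 6 + 9 + 18 = 39.
Best is Networks, ML, Graphics, and Robotics with total interest score 42.

42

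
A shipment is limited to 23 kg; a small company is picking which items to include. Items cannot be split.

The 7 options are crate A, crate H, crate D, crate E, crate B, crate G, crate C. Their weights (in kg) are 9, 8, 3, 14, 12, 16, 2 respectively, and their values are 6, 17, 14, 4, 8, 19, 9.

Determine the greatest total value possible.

46

This is a 0-1 knapsack instance.
crate H + crate D + crate C: weight 8 + 3 + 2 = 13 ≤ 23, value 17 + 14 + 9 = 40.
crate A + crate H + crate D + crate C: weight 9 + 8 + 3 + 2 = 22 ≤ 23, value 6 + 17 + 14 + 9 = 46.
crate D + crate G + crate C: weight 3 + 16 + 2 = 21 ≤ 23, value 14 + 19 + 9 = 42.
Best is crate A, crate H, crate D, and crate C with total value 46.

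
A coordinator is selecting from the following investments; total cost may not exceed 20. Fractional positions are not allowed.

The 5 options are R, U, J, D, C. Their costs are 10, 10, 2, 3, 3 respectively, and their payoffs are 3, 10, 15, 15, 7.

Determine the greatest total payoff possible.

47

This is a 0-1 knapsack instance.
Allowing fractional choices, the relaxed optimum would be about 47.6, but investments are indivisible.
U + J + D + C: cost 10 + 2 + 3 + 3 = 18 ≤ 20, payoff 10 + 15 + 15 + 7 = 47.
U + J + D: cost 10 + 2 + 3 = 15 ≤ 20, payoff 10 + 15 + 15 = 40.
Best is U, J, D, and C with total payoff 47.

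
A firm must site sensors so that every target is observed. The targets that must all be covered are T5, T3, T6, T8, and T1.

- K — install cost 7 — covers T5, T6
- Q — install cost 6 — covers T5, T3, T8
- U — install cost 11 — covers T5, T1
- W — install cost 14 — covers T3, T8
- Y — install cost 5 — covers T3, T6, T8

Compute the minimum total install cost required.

Choose U and Y: together they cover T5, T3, T6, T8, T1 — every target.
Total install cost: 11 + 5 = 16.
No cover costs less than 16.

16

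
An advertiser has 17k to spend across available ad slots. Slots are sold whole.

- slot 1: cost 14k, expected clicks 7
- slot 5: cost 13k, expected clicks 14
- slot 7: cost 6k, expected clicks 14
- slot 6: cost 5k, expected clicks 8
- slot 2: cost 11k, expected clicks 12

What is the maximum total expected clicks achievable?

26

Take slot 7 and slot 2: cost 6 + 11 = 17 ≤ 17, expected clicks 14 + 12 = 26.
No other feasible combination does better.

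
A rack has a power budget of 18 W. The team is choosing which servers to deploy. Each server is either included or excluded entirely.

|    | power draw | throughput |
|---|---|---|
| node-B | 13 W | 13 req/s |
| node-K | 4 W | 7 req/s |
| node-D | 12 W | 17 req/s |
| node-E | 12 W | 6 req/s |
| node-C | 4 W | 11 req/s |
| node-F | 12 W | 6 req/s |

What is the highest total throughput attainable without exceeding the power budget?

28

Allowing fractional choices, the relaxed optimum would be about 32.2, but servers are indivisible.
node-B + node-C: power draw 13 + 4 = 17 ≤ 18, throughput 13 + 11 = 24.
node-D + node-C: power draw 12 + 4 = 16 ≤ 18, throughput 17 + 11 = 28.
node-K + node-D: power draw 4 + 12 = 16 ≤ 18, throughput 7 + 17 = 24.
Best is node-D and node-C with total throughput 28.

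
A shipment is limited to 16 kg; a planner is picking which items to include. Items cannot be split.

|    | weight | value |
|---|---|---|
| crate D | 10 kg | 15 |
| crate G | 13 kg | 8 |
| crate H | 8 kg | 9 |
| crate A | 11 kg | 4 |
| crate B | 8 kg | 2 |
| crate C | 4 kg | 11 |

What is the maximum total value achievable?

Take crate D and crate C: weight 10 + 4 = 14 ≤ 16, value 15 + 11 = 26.
No other feasible combination does better.

26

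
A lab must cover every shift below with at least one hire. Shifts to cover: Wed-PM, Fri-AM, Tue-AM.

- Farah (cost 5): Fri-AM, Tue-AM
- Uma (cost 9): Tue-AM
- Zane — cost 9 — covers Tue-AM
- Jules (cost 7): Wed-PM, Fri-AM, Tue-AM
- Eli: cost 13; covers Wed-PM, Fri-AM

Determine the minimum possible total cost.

Jules alone covers Wed-PM, Fri-AM, Tue-AM — every shift.
Total cost: 7.

7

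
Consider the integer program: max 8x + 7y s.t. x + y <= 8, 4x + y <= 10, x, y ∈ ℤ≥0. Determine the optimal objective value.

(x,y)=(0,8) is feasible, giving 56.
(x,y)=(1,6) is feasible, giving 50.
(x,y)=(0,7) is feasible, giving 49.
(x,y)=(0,6) is feasible, giving 42.
Maximum is 56 at (x,y)=(0,8).

56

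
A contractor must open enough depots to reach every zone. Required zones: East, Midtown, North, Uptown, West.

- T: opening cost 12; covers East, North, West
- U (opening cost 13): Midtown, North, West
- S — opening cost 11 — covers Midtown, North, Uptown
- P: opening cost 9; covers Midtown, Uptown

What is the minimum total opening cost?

21

The greedy cost-per-new-zone heuristic would pick S and T for 23, but a cheaper cover exists.
Choose T and P: together they cover East, Midtown, North, Uptown, West — every zone.
Total opening cost: 12 + 9 = 21.
No cover costs less than 21.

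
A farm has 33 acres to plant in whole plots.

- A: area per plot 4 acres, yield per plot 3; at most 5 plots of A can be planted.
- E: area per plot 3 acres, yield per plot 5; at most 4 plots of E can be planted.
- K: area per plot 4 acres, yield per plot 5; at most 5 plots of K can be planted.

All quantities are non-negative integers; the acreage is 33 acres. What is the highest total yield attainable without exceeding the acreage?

E has the best ratio (5/3); taking only E gives at most 4×5 = 20 (stopped by the supply cap of 4).
Mixing does better — 4×E and 5×K: area 32 ≤ 33, yield 4·5 + 5·5 = 45.

45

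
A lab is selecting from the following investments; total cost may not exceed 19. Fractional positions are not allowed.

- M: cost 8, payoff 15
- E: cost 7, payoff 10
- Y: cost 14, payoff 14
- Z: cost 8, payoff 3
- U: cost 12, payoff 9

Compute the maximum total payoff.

M + E: cost 8 + 7 = 15 ≤ 19, payoff 15 + 10 = 25.
M + Z: cost 8 + 8 = 16 ≤ 19, payoff 15 + 3 = 18.
E + U: cost 7 + 12 = 19 ≤ 19, payoff 10 + 9 = 19.
Best is M and E with total payoff 25.

25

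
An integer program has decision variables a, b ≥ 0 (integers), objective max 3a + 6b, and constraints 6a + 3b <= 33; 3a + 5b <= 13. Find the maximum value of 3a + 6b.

Relaxing integrality, the LP optimum is 15.60 at (a,b) = (0, 2.6), which is not an integer point.
(a,b)=(1,2): 6·1+3·2=12≤33, 3·1+5·2=13≤13, objective 15.
(a,b)=(2,1): 6·2+3·1=15≤33, 3·2+5·1=11≤13, objective 12.
(a,b)=(0,2): 6·0+3·2=6≤33, 3·0+5·2=10≤13, objective 12.
No feasible integer point exceeds 15.

15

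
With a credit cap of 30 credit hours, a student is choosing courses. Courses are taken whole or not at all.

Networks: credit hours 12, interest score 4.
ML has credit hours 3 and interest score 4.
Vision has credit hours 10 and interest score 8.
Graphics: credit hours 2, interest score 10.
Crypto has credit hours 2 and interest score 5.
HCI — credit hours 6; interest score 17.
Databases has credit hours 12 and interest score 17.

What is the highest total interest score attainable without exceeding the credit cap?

53

Treat it as a binary knapsack problem.
Graphics + Crypto + HCI + Databases: credit hours 2 + 2 + 6 + 12 = 22 ≤ 30, interest score 10 + 5 + 17 + 17 = 49.
ML + Graphics + Crypto + HCI + Databases: credit hours 3 + 2 + 2 + 6 + 12 = 25 ≤ 30, interest score 4 + 10 + 5 + 17 + 17 = 53.
Vision + Graphics + HCI + Databases: credit hours 10 + 2 + 6 + 12 = 30 ≤ 30, interest score 8 + 10 + 17 + 17 = 52.
Best is ML, Graphics, Crypto, HCI, and Databases with total interest score 53.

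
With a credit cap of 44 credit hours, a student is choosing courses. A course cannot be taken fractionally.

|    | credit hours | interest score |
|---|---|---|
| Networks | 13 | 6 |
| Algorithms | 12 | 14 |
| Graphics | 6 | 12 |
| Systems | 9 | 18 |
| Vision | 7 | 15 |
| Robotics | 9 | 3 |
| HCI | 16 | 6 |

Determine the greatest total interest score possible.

Allowing fractional choices, the relaxed optimum would be about 63.6, but courses are indivisible.
Algorithms + Graphics + Systems + Vision: credit hours 12 + 6 + 9 + 7 = 34 ≤ 44, interest score 14 + 12 + 18 + 15 = 59.
Algorithms + Graphics + Systems + Vision + Robotics: credit hours 12 + 6 + 9 + 7 + 9 = 43 ≤ 44, interest score 14 + 12 + 18 + 15 + 3 = 62.
Best is Algorithms, Graphics, Systems, Vision, and Robotics with total interest score 62.

62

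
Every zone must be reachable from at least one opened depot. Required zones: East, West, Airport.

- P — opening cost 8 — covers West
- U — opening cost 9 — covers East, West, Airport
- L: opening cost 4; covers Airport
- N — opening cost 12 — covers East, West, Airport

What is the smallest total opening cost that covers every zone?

9

This is an integer covering problem.
U alone covers East, West, Airport — every zone.
Total opening cost: 9.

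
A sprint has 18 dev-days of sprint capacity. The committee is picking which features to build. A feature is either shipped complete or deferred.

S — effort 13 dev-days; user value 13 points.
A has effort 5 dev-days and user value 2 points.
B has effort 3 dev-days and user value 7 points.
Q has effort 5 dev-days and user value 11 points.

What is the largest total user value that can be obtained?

Allowing fractional choices, the relaxed optimum would be about 28.0, but features are indivisible.
S + B: effort 13 + 3 = 16 ≤ 18, user value 13 + 7 = 20.
S + Q: effort 13 + 5 = 18 ≤ 18, user value 13 + 11 = 24.
A + B + Q: effort 5 + 3 + 5 = 13 ≤ 18, user value 2 + 7 + 11 = 20.
Best is S and Q with total user value 24.

24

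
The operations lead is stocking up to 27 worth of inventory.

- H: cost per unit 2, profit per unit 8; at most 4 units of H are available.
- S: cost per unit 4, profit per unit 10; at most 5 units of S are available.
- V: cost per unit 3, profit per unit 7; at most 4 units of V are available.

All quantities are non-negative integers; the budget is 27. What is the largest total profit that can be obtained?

79

Take 4×H, 4×S, and 1×V: cost 27 ≤ 27, profit 4·8 + 4·10 + 1·7 = 79.
H has the best ratio (8/2) and is taken to its limit of 4; remaining capacity is filled optimally with the others.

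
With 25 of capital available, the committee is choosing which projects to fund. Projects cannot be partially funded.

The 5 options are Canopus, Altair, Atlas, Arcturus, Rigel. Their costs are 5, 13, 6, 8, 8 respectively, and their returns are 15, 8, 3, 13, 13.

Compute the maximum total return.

This is an integer program with binary decision variables.
Allowing fractional choices, the relaxed optimum would be about 43.5, but projects are indivisible.
Canopus + Atlas + Rigel: cost 5 + 6 + 8 = 19 ≤ 25, return 15 + 3 + 13 = 31.
Canopus + Arcturus + Rigel: cost 5 + 8 + 8 = 21 ≤ 25, return 15 + 13 + 13 = 41.
Canopus + Atlas + Arcturus: cost 5 + 6 + 8 = 19 ≤ 25, return 15 + 3 + 13 = 31.
Best is Canopus, Arcturus, and Rigel with total return 41.

41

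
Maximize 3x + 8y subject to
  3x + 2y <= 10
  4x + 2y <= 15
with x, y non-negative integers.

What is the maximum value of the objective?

40

(x,y)=(0,5): 3·0+2·5=10≤10, 4·0+2·5=10≤15, objective 40.
(x,y)=(0,4): 3·0+2·4=8≤10, 4·0+2·4=8≤15, objective 32.
Maximum is 40 at (x,y)=(0,5).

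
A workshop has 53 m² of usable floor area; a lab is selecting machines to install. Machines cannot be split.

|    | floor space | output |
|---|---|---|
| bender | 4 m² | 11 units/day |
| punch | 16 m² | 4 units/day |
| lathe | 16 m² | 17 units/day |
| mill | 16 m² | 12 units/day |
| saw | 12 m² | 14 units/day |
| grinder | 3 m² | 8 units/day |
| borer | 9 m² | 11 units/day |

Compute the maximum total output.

Take bender, lathe, mill, saw, and grinder: floor space 4 + 16 + 16 + 12 + 3 = 51 ≤ 53, output 11 + 17 + 12 + 14 + 8 = 62.
No other feasible combination does better.

62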